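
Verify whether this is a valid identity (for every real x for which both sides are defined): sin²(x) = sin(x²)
No, this is NOT an identity.

Claim: sin²(x) = sin(x²).
Test a specific point where both sides are defined: x = π/4.
LHS = sin²(x) ≈ 0.5000
RHS = sin(x²) ≈ 0.5785
Since 0.5000 ≠ 0.5785, the equation fails at this point, so it cannot hold for every real x for which both sides are defined.
sin²(x) means (sin x)², squaring the output; sin(x²) squares the input. These are different functions.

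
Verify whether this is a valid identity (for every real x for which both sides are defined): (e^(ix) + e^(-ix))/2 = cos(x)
Yes, this is an identity.

Claim: (e^(ix) + e^(-ix))/2 = cos(x).
Reasoning: By Euler's formula e^(ix) = cos(x) + i·sin(x) and e^(-ix) = cos(x) - i·sin(x). Adding cancels the sine terms: e^(ix) + e^(-ix) = 2cos(x); divide by 2.
So the two sides agree for every real x for which both sides are defined.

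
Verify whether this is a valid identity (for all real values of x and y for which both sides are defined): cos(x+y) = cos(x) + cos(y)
Claim: cos(x+y) = cos(x) + cos(y).
Test a specific point where both sides are defined: x = 3π/4, y = -π/6.
LHS = cos(x+y) ≈ -0.2588
RHS = cos(x) + cos(y) ≈ 0.1589
Since -0.2588 ≠ 0.1589, the equation fails at this point, so it cannot hold for all real values of x and y for which both sides are defined.
The correct expansion is cos(x+y) = cos(x)cos(y) - sin(x)sin(y); cosine is not additive.

Conclusion: No, this is NOT an identity.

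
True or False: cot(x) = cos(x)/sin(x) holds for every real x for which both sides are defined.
True.

Claim: cot(x) = cos(x)/sin(x).
Reasoning: cot(x) is defined as 1/tan(x) = 1/(sin(x)/cos(x)) = cos(x)/sin(x), wherever sin(x) ≠ 0.
So the two sides agree for every real x for which both sides are defined.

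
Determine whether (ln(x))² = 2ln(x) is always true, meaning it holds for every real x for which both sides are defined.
Claim: (ln(x))² = 2ln(x).
Test a specific point where both sides are defined: x = 3/2.
LHS = (ln(x))² ≈ 0.1644
RHS = 2ln(x) ≈ 0.8109
Since 0.1644 ≠ 0.8109, the equation fails at this point, so it cannot hold for every real x for which both sides are defined.
2ln(x) equals ln(x²), which is not the same as (ln x)².

Conclusion: No, this is NOT an identity.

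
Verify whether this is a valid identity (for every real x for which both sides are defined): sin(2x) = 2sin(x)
Claim: sin(2x) = 2sin(x).
Test a specific point where both sides are defined: x = -π/4.
LHS = sin(2x) ≈ -1.0000
RHS = 2sin(x) ≈ -1.4142
Since -1.0000 ≠ -1.4142, the equation fails at this point, so it cannot hold for every real x for which both sides are defined.
The correct double-angle formula is sin(2x) = 2sin(x)cos(x).

Conclusion: No, this is NOT an identity.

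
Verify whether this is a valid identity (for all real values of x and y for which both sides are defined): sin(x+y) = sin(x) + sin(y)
Claim: sin(x+y) = sin(x) + sin(y).
Test a specific point where both sides are defined: x = π/3, y = -π/4.
LHS = sin(x+y) ≈ 0.2588
RHS = sin(x) + sin(y) ≈ 0.1589
Since 0.2588 ≠ 0.1589, the equation fails at this point, so it cannot hold for all real values of x and y for which both sides are defined.
The correct expansion is sin(x+y) = sin(x)cos(y) + cos(x)sin(y); sine is not additive.

Conclusion: No, this is NOT an identity.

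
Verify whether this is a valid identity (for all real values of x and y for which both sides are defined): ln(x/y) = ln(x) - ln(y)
Yes, this is an identity.

Claim: ln(x/y) = ln(x) - ln(y).
Reasoning: Both sides are simultaneously defined only when x, y > 0. Write x = e^p, y = e^q. Then x/y = e^(p-q), so ln(x/y) = p - q = ln(x) - ln(y).
So the two sides agree for all real values of x and y for which both sides are defined.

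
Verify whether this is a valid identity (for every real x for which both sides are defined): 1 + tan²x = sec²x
Claim: 1 + tan²x = sec²x.
Reasoning: Start from sin²x + cos²x = 1 and divide every term by cos²x (allowed wherever tan x and sec x are defined): tan²x + 1 = 1/cos²x = sec²x.
So the two sides agree for every real x for which both sides are defined.

Conclusion: Yes, this is an identity.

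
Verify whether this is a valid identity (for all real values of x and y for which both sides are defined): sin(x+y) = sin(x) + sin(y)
Claim: sin(x+y) = sin(x) + sin(y).
Test a specific point where both sides are defined: x = π/4, y = π/3.
LHS = sin(x+y) ≈ 0.9659
RHS = sin(x) + sin(y) ≈ 1.5731
Since 0.9659 ≠ 1.5731, the equation fails at this point, so it cannot hold for all real values of x and y for which both sides are defined.
The correct expansion is sin(x+y) = sin(x)cos(y) + cos(x)sin(y); sine is not additive.

Conclusion: No, this is NOT an identity.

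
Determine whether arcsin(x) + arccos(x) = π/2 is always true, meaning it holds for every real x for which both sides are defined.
Yes, this is an identity.

Claim: arcsin(x) + arccos(x) = π/2.
Reasoning: Both sides are defined for -1 ≤ x ≤ 1. Let θ = arcsin(x), so sin θ = x and θ ∈ [-π/2, π/2]. Then cos(π/2 - θ) = sin θ = x and π/2 - θ ∈ [0, π], which is exactly the range of arccos, so arccos(x) = π/2 - θ. Adding: arcsin(x) + arccos(x) = θ + (π/2 - θ) = π/2.
So the two sides agree for every real x for which both sides are defined.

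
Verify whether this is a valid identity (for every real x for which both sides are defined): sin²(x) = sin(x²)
No, this is NOT an identity.

Claim: sin²(x) = sin(x²).
Test a specific point where both sides are defined: x = π/3.
LHS = sin²(x) ≈ 0.7500
RHS = sin(x²) ≈ 0.8897
Since 0.7500 ≠ 0.8897, the equation fails at this point, so it cannot hold for every real x for which both sides are defined.
sin²(x) means (sin x)², squaring the output; sin(x²) squares the input. These are different functions.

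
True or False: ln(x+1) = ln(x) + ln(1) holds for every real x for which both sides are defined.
False.

Claim: ln(x+1) = ln(x) + ln(1).
Test a specific point where both sides are defined: x = 3.
LHS = ln(x+1) ≈ 1.3863
RHS = ln(x) + ln(1) ≈ 1.0986
Since 1.3863 ≠ 1.0986, the equation fails at this point, so it cannot hold for every real x for which both sides are defined.
ln(1) = 0, so the right side is just ln(x), which differs from ln(x+1).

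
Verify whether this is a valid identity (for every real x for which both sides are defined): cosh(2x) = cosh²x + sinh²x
Claim: cosh(2x) = cosh²x + sinh²x.
Reasoning: cosh²x = (e^(2x) + 2 + e^(-2x))/4 and sinh²x = (e^(2x) - 2 + e^(-2x))/4. Adding gives (2e^(2x) + 2e^(-2x))/4 = (e^(2x) + e^(-2x))/2 = cosh(2x).
So the two sides agree for every real x for which both sides are defined.

Conclusion: Yes, this is an identity.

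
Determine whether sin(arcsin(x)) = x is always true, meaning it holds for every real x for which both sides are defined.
Yes, this is an identity.

Claim: sin(arcsin(x)) = x.
Reasoning: For -1 ≤ x ≤ 1 (where arcsin is defined), arcsin(x) is by definition an angle whose sine equals x. Taking the sine of that angle returns x. (Note the other order, arcsin(sin x) = x, is NOT an identity.)
So the two sides agree for every real x for which both sides are defined.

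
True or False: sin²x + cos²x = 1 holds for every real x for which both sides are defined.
Claim: sin²x + cos²x = 1.
Reasoning: The point (cos x, sin x) lies on the unit circle X² + Y² = 1, so cos²x + sin²x = 1 for every real x.
So the two sides agree for every real x for which both sides are defined.

Conclusion: True.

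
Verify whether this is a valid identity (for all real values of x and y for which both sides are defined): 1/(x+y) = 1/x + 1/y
No, this is NOT an identity.

Claim: 1/(x+y) = 1/x + 1/y.
Test a specific point where both sides are defined: x = 4, y = 5.
LHS = 1/(x+y) ≈ 0.1111
RHS = 1/x + 1/y ≈ 0.4500
Since 0.1111 ≠ 0.4500, the equation fails at this point, so it cannot hold for all real values of x and y for which both sides are defined.
1/x + 1/y = (x+y)/(xy), which is not 1/(x+y).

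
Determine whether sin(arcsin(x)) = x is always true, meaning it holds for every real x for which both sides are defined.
Yes, this is an identity.

Claim: sin(arcsin(x)) = x.
Reasoning: For -1 ≤ x ≤ 1 (where arcsin is defined), arcsin(x) is by definition an angle whose sine equals x. Taking the sine of that angle returns x. (Note the other order, arcsin(sin x) = x, is NOT an identity.)
So the two sides agree for every real x for which both sides are defined.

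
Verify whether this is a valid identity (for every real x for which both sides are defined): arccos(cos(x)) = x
No, this is NOT an identity.

Claim: arccos(cos(x)) = x.
Test a specific point where both sides are defined: x = -π/6.
LHS = arccos(cos(x)) ≈ 0.5236
RHS = x ≈ -0.5236
Since 0.5236 ≠ -0.5236, the equation fails at this point, so it cannot hold for every real x for which both sides are defined.
arccos only returns values in [0, π], so arccos(cos(x)) = x holds only for x in that interval, not for all real x.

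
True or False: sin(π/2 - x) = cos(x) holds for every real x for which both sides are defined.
True.

Claim: sin(π/2 - x) = cos(x).
Reasoning: Use sin(u - v) = sin(u)cos(v) - cos(u)sin(v) with u = π/2, v = x: sin(π/2)cos(x) - cos(π/2)sin(x) = 1·cos(x) - 0·sin(x) = cos(x).
So the two sides agree for every real x for which both sides are defined.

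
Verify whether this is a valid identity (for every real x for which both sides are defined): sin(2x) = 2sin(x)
No, this is NOT an identity.

Claim: sin(2x) = 2sin(x).
Test a specific point where both sides are defined: x = -π/2.
LHS = sin(2x) ≈ 0.0000
RHS = 2sin(x) ≈ -2.0000
Since 0.0000 ≠ -2.0000, the equation fails at this point, so it cannot hold for every real x for which both sides are defined.
The correct double-angle formula is sin(2x) = 2sin(x)cos(x).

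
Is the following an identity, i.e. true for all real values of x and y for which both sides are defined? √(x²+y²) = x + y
Claim: √(x²+y²) = x + y.
Test a specific point where both sides are defined: x = -3, y = 2.
LHS = √(x²+y²) ≈ 3.6056
RHS = x + y ≈ -1.0000
Since 3.6056 ≠ -1.0000, the equation fails at this point, so it cannot hold for all real values of x and y for which both sides are defined.
(x+y)² = x² + 2xy + y², not x² + y², so the square root does not split this way.

Conclusion: No, this is NOT an identity.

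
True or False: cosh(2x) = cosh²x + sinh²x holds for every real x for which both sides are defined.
True.

Claim: cosh(2x) = cosh²x + sinh²x.
Reasoning: cosh²x = (e^(2x) + 2 + e^(-2x))/4 and sinh²x = (e^(2x) - 2 + e^(-2x))/4. Adding gives (2e^(2x) + 2e^(-2x))/4 = (e^(2x) + e^(-2x))/2 = cosh(2x).
So the two sides agree for every real x for which both sides are defined.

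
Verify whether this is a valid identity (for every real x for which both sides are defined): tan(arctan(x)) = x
Yes, this is an identity.

Claim: tan(arctan(x)) = x.
Reasoning: For every real x, arctan(x) is by definition the angle in (-π/2, π/2) whose tangent equals x. Taking the tangent of that angle returns x.
So the two sides agree for every real x for which both sides are defined.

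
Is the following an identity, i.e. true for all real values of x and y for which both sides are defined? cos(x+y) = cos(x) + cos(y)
No, this is NOT an identity.

Claim: cos(x+y) = cos(x) + cos(y).
Test a specific point where both sides are defined: x = π/2, y = π.
LHS = cos(x+y) ≈ 0.0000
RHS = cos(x) + cos(y) ≈ -1.0000
Since 0.0000 ≠ -1.0000, the equation fails at this point, so it cannot hold for all real values of x and y for which both sides are defined.
The correct expansion is cos(x+y) = cos(x)cos(y) - sin(x)sin(y); cosine is not additive.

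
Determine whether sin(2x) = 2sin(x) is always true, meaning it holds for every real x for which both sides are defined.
No, this is NOT an identity.

Claim: sin(2x) = 2sin(x).
Test a specific point where both sides are defined: x = -π/4.
LHS = sin(2x) ≈ -1.0000
RHS = 2sin(x) ≈ -1.4142
Since -1.0000 ≠ -1.4142, the equation fails at this point, so it cannot hold for every real x for which both sides are defined.
The correct double-angle formula is sin(2x) = 2sin(x)cos(x).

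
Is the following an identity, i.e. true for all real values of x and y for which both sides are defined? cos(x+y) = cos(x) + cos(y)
Claim: cos(x+y) = cos(x) + cos(y).
Test a specific point where both sides are defined: x = 2π/3, y = π/4.
LHS = cos(x+y) ≈ -0.9659
RHS = cos(x) + cos(y) ≈ 0.2071
Since -0.9659 ≠ 0.2071, the equation fails at this point, so it cannot hold for all real values of x and y for which both sides are defined.
The correct expansion is cos(x+y) = cos(x)cos(y) - sin(x)sin(y); cosine is not additive.

Conclusion: No, this is NOT an identity.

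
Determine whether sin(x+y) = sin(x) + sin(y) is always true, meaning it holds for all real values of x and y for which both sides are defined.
Claim: sin(x+y) = sin(x) + sin(y).
Test a specific point where both sides are defined: x = -π/6, y = π/2.
LHS = sin(x+y) ≈ 0.8660
RHS = sin(x) + sin(y) ≈ 0.5000
Since 0.8660 ≠ 0.5000, the equation fails at this point, so it cannot hold for all real values of x and y for which both sides are defined.
The correct expansion is sin(x+y) = sin(x)cos(y) + cos(x)sin(y); sine is not additive.

Conclusion: No, this is NOT an identity.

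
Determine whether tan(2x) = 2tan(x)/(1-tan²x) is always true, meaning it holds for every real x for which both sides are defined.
Claim: tan(2x) = 2tan(x)/(1-tan²x).
Reasoning: tan(2x) = sin(2x)/cos(2x) = 2sin(x)cos(x) / (cos²x - sin²x). Divide numerator and denominator by cos²x: 2tan(x) / (1 - tan²x).
So the two sides agree for every real x for which both sides are defined.

Conclusion: Yes, this is an identity.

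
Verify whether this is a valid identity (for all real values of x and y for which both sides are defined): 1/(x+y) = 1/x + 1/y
Claim: 1/(x+y) = 1/x + 1/y.
Test a specific point where both sides are defined: x = -3, y = -2.
LHS = 1/(x+y) ≈ -0.2000
RHS = 1/x + 1/y ≈ -0.8333
Since -0.2000 ≠ -0.8333, the equation fails at this point, so it cannot hold for all real values of x and y for which both sides are defined.
1/x + 1/y = (x+y)/(xy), which is not 1/(x+y).

Conclusion: No, this is NOT an identity.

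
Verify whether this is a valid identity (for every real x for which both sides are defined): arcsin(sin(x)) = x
Claim: arcsin(sin(x)) = x.
Test a specific point where both sides are defined: x = π.
LHS = arcsin(sin(x)) ≈ 0.0000
RHS = x ≈ 3.1416
Since 0.0000 ≠ 3.1416, the equation fails at this point, so it cannot hold for every real x for which both sides are defined.
arcsin only returns values in [-π/2, π/2], so arcsin(sin(x)) = x holds only for x in that interval, not for all real x.

Conclusion: No, this is NOT an identity.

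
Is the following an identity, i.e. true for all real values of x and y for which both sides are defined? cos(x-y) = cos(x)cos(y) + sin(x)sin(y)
Claim: cos(x-y) = cos(x)cos(y) + sin(x)sin(y).
Reasoning: Replace y by -y in cos(x+y) = cos(x)cos(y) - sin(x)sin(y) and use cos(-y) = cos(y), sin(-y) = -sin(y): cos(x-y) = cos(x)cos(y) + sin(x)sin(y).
So the two sides agree for all real values of x and y for which both sides are defined.

Conclusion: Yes, this is an identity.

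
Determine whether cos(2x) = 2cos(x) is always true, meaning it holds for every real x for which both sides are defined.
No, this is NOT an identity.

Claim: cos(2x) = 2cos(x).
Test a specific point where both sides are defined: x = -π/2.
LHS = cos(2x) ≈ -1.0000
RHS = 2cos(x) ≈ 0.0000
Since -1.0000 ≠ 0.0000, the equation fails at this point, so it cannot hold for every real x for which both sides are defined.
The correct double-angle formula is cos(2x) = cos²x - sin²x.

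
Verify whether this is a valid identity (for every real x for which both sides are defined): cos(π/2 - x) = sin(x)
Claim: cos(π/2 - x) = sin(x).
Reasoning: Use cos(u - v) = cos(u)cos(v) + sin(u)sin(v) with u = π/2, v = x: cos(π/2)cos(x) + sin(π/2)sin(x) = 0·cos(x) + 1·sin(x) = sin(x).
So the two sides agree for every real x for which both sides are defined.

Conclusion: Yes, this is an identity.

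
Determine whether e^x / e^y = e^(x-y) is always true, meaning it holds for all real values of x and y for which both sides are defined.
Yes, this is an identity.

Claim: e^x / e^y = e^(x-y).
Reasoning: 1/e^y = e^(-y), so e^x / e^y = e^x · e^(-y) = e^(x + (-y)) = e^(x-y) by the product rule for exponents.
So the two sides agree for all real values of x and y for which both sides are defined.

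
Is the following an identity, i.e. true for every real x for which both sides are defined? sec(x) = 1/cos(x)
Yes, this is an identity.

Claim: sec(x) = 1/cos(x).
Reasoning: sec(x) is by definition the reciprocal of cos(x), wherever cos(x) ≠ 0.
So the two sides agree for every real x for which both sides are defined.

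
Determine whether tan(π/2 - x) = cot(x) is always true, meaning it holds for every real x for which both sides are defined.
Claim: tan(π/2 - x) = cot(x).
Reasoning: tan(π/2 - x) = sin(π/2 - x)/cos(π/2 - x) = cos(x)/sin(x) = cot(x), using the cofunction identities sin(π/2 - x) = cos(x) and cos(π/2 - x) = sin(x).
So the two sides agree for every real x for which both sides are defined.

Conclusion: Yes, this is an identity.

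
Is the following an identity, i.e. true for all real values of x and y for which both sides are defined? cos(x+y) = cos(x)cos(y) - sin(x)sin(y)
Yes, this is an identity.

Claim: cos(x+y) = cos(x)cos(y) - sin(x)sin(y).
Reasoning: By Euler's formula e^(i(x+y)) = e^(ix)·e^(iy) = (cos x + i·sin x)(cos y + i·sin y). The real part of the left side is cos(x+y); the real part of the product is cos(x)cos(y) - sin(x)sin(y) (since i·i = -1).
So the two sides agree for all real values of x and y for which both sides are defined.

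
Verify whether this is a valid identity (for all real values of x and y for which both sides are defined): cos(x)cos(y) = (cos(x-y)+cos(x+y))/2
Claim: cos(x)cos(y) = (cos(x-y)+cos(x+y))/2.
Reasoning: cos(x-y) = cos(x)cos(y) + sin(x)sin(y) and cos(x+y) = cos(x)cos(y) - sin(x)sin(y). Adding, cos(x-y) + cos(x+y) = 2cos(x)cos(y); divide by 2.
So the two sides agree for all real values of x and y for which both sides are defined.

Conclusion: Yes, this is an identity.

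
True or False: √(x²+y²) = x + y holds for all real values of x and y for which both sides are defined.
Claim: √(x²+y²) = x + y.
Test a specific point where both sides are defined: x = 3, y = 3.
LHS = √(x²+y²) ≈ 4.2426
RHS = x + y ≈ 6.0000
Since 4.2426 ≠ 6.0000, the equation fails at this point, so it cannot hold for all real values of x and y for which both sides are defined.
(x+y)² = x² + 2xy + y², not x² + y², so the square root does not split this way.

Conclusion: False.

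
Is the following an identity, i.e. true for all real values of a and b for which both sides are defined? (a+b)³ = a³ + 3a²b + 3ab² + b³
Claim: (a+b)³ = a³ + 3a²b + 3ab² + b³.
Reasoning: (a+b)³ = (a+b)(a+b)² = (a+b)(a² + 2ab + b²) = a³ + 2a²b + ab² + a²b + 2ab² + b³ = a³ + 3a²b + 3ab² + b³.
So the two sides agree for all real values of a and b for which both sides are defined.

Conclusion: Yes, this is an identity.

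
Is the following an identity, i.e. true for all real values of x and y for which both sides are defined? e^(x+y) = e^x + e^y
No, this is NOT an identity.

Claim: e^(x+y) = e^x + e^y.
Test a specific point where both sides are defined: x = 3, y = 2.
LHS = e^(x+y) ≈ 148.4132
RHS = e^x + e^y ≈ 27.4746
Since 148.4132 ≠ 27.4746, the equation fails at this point, so it cannot hold for all real values of x and y for which both sides are defined.
The correct rule is e^(x+y) = e^x · e^y (a product, not a sum).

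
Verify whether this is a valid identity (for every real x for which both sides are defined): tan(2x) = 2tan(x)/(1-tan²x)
Yes, this is an identity.

Claim: tan(2x) = 2tan(x)/(1-tan²x).
Reasoning: tan(2x) = sin(2x)/cos(2x) = 2sin(x)cos(x) / (cos²x - sin²x). Divide numerator and denominator by cos²x: 2tan(x) / (1 - tan²x).
So the two sides agree for every real x for which both sides are defined.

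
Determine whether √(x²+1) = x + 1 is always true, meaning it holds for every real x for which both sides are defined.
No, this is NOT an identity.

Claim: √(x²+1) = x + 1.
Test a specific point where both sides are defined: x = -1.
LHS = √(x²+1) ≈ 1.4142
RHS = x + 1 ≈ 0.0000
Since 1.4142 ≠ 0.0000, the equation fails at this point, so it cannot hold for every real x for which both sides are defined.
(x+1)² = x² + 2x + 1 ≠ x² + 1 unless x = 0.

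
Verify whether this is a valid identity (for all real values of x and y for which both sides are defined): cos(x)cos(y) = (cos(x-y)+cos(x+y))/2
Yes, this is an identity.

Claim: cos(x)cos(y) = (cos(x-y)+cos(x+y))/2.
Reasoning: cos(x-y) = cos(x)cos(y) + sin(x)sin(y) and cos(x+y) = cos(x)cos(y) - sin(x)sin(y). Adding, cos(x-y) + cos(x+y) = 2cos(x)cos(y); divide by 2.
So the two sides agree for all real values of x and y for which both sides are defined.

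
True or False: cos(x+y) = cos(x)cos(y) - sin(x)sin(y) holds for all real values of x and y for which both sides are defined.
Claim: cos(x+y) = cos(x)cos(y) - sin(x)sin(y).
Reasoning: By Euler's formula e^(i(x+y)) = e^(ix)·e^(iy) = (cos x + i·sin x)(cos y + i·sin y). The real part of the left side is cos(x+y); the real part of the product is cos(x)cos(y) - sin(x)sin(y) (since i·i = -1).
So the two sides agree for all real values of x and y for which both sides are defined.

Conclusion: True.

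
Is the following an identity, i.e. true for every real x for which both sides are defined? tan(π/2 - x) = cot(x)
Yes, this is an identity.

Claim: tan(π/2 - x) = cot(x).
Reasoning: tan(π/2 - x) = sin(π/2 - x)/cos(π/2 - x) = cos(x)/sin(x) = cot(x), using the cofunction identities sin(π/2 - x) = cos(x) and cos(π/2 - x) = sin(x).
So the two sides agree for every real x for which both sides are defined.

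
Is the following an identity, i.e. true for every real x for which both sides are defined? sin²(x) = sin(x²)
Claim: sin²(x) = sin(x²).
Test a specific point where both sides are defined: x = 2π/3.
LHS = sin²(x) ≈ 0.7500
RHS = sin(x²) ≈ -0.9474
Since 0.7500 ≠ -0.9474, the equation fails at this point, so it cannot hold for every real x for which both sides are defined.
sin²(x) means (sin x)², squaring the output; sin(x²) squares the input. These are different functions.

Conclusion: No, this is NOT an identity.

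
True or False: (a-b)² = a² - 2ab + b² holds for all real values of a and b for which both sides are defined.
True.

Claim: (a-b)² = a² - 2ab + b².
Reasoning: Expand: (a-b)² = (a-b)(a-b) = a·a - a·b - b·a + b·b = a² - 2ab + b².
So the two sides agree for all real values of a and b for which both sides are defined.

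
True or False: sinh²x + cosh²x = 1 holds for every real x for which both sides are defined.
False.

Claim: sinh²x + cosh²x = 1.
Test a specific point where both sides are defined: x = 1/2.
LHS = sinh²x + cosh²x ≈ 1.5431
RHS = 1 ≈ 1.0000
Since 1.5431 ≠ 1.0000, the equation fails at this point, so it cannot hold for every real x for which both sides are defined.
The correct hyperbolic identity is cosh²x - sinh²x = 1 (a difference); the sum sinh²x + cosh²x equals cosh(2x).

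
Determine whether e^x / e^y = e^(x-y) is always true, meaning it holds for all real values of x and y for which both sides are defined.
Yes, this is an identity.

Claim: e^x / e^y = e^(x-y).
Reasoning: 1/e^y = e^(-y), so e^x / e^y = e^x · e^(-y) = e^(x + (-y)) = e^(x-y) by the product rule for exponents.
So the two sides agree for all real values of x and y for which both sides are defined.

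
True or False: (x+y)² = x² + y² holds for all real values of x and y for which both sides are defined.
Claim: (x+y)² = x² + y².
Test a specific point where both sides are defined: x = 1, y = 1.
LHS = (x+y)² ≈ 4.0000
RHS = x² + y² ≈ 2.0000
Since 4.0000 ≠ 2.0000, the equation fails at this point, so it cannot hold for all real values of x and y for which both sides are defined.
The correct expansion is (x+y)² = x² + 2xy + y²; the cross term 2xy is missing.

Conclusion: False.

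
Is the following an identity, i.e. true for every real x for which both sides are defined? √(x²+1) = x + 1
No, this is NOT an identity.

Claim: √(x²+1) = x + 1.
Test a specific point where both sides are defined: x = 1/2.
LHS = √(x²+1) ≈ 1.1180
RHS = x + 1 ≈ 1.5000
Since 1.1180 ≠ 1.5000, the equation fails at this point, so it cannot hold for every real x for which both sides are defined.
(x+1)² = x² + 2x + 1 ≠ x² + 1 unless x = 0.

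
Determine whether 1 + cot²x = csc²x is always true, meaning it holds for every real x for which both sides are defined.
Claim: 1 + cot²x = csc²x.
Reasoning: Start from sin²x + cos²x = 1 and divide every term by sin²x (allowed wherever cot x and csc x are defined): 1 + cot²x = 1/sin²x = csc²x.
So the two sides agree for every real x for which both sides are defined.

Conclusion: Yes, this is an identity.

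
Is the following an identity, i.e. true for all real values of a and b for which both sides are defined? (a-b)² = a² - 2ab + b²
Claim: (a-b)² = a² - 2ab + b².
Reasoning: Expand: (a-b)² = (a-b)(a-b) = a·a - a·b - b·a + b·b = a² - 2ab + b².
So the two sides agree for all real values of a and b for which both sides are defined.

Conclusion: Yes, this is an identity.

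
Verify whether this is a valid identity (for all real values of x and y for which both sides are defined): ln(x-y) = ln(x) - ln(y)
No, this is NOT an identity.

Claim: ln(x-y) = ln(x) - ln(y).
Test a specific point where both sides are defined: x = 3/2, y = 1/2.
LHS = ln(x-y) ≈ 0.0000
RHS = ln(x) - ln(y) ≈ 1.0986
Since 0.0000 ≠ 1.0986, the equation fails at this point, so it cannot hold for all real values of x and y for which both sides are defined.
ln(x) - ln(y) = ln(x/y), not ln(x-y).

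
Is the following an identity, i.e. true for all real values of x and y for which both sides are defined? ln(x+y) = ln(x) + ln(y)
Claim: ln(x+y) = ln(x) + ln(y).
Test a specific point where both sides are defined: x = 3/2, y = 1.
LHS = ln(x+y) ≈ 0.9163
RHS = ln(x) + ln(y) ≈ 0.4055
Since 0.9163 ≠ 0.4055, the equation fails at this point, so it cannot hold for all real values of x and y for which both sides are defined.
ln(x) + ln(y) = ln(xy), not ln(x+y).

Conclusion: No, this is NOT an identity.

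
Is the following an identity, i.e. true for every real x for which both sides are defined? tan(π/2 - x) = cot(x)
Claim: tan(π/2 - x) = cot(x).
Reasoning: tan(π/2 - x) = sin(π/2 - x)/cos(π/2 - x) = cos(x)/sin(x) = cot(x), using the cofunction identities sin(π/2 - x) = cos(x) and cos(π/2 - x) = sin(x).
So the two sides agree for every real x for which both sides are defined.

Conclusion: Yes, this is an identity.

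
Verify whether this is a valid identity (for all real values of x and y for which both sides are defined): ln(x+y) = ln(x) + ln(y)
No, this is NOT an identity.

Claim: ln(x+y) = ln(x) + ln(y).
Test a specific point where both sides are defined: x = 4, y = 1.
LHS = ln(x+y) ≈ 1.6094
RHS = ln(x) + ln(y) ≈ 1.3863
Since 1.6094 ≠ 1.3863, the equation fails at this point, so it cannot hold for all real values of x and y for which both sides are defined.
ln(x) + ln(y) = ln(xy), not ln(x+y).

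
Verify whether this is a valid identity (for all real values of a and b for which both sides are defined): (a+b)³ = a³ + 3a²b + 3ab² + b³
Yes, this is an identity.

Claim: (a+b)³ = a³ + 3a²b + 3ab² + b³.
Reasoning: (a+b)³ = (a+b)(a+b)² = (a+b)(a² + 2ab + b²) = a³ + 2a²b + ab² + a²b + 2ab² + b³ = a³ + 3a²b + 3ab² + b³.
So the two sides agree for all real values of a and b for which both sides are defined.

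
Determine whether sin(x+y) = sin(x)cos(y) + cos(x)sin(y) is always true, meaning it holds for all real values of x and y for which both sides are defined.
Claim: sin(x+y) = sin(x)cos(y) + cos(x)sin(y).
Reasoning: By Euler's formula e^(i(x+y)) = e^(ix)·e^(iy) = (cos x + i·sin x)(cos y + i·sin y). The imaginary part of the left side is sin(x+y); the imaginary part of the product is sin(x)cos(y) + cos(x)sin(y).
So the two sides agree for all real values of x and y for which both sides are defined.

Conclusion: Yes, this is an identity.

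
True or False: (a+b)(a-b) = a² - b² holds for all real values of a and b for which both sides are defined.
Claim: (a+b)(a-b) = a² - b².
Reasoning: Expand: (a+b)(a-b) = a² - ab + ba - b² = a² - b² (the cross terms cancel).
So the two sides agree for all real values of a and b for which both sides are defined.

Conclusion: True.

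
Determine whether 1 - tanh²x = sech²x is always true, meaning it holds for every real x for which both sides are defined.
Claim: 1 - tanh²x = sech²x.
Reasoning: Divide cosh²x - sinh²x = 1 through by cosh²x (never zero): 1 - tanh²x = 1/cosh²x = sech²x.
So the two sides agree for every real x for which both sides are defined.

Conclusion: Yes, this is an identity.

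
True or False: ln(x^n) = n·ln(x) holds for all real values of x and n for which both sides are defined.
True.

Claim: ln(x^n) = n·ln(x).
Reasoning: The right side requires x > 0. For x > 0, x^n = (e^(ln x))^n = e^(n·ln x), so taking ln of both sides gives ln(x^n) = n·ln(x).
So the two sides agree for all real values of x and n for which both sides are defined.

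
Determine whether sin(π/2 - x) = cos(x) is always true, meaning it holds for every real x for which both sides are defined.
Claim: sin(π/2 - x) = cos(x).
Reasoning: Use sin(u - v) = sin(u)cos(v) - cos(u)sin(v) with u = π/2, v = x: sin(π/2)cos(x) - cos(π/2)sin(x) = 1·cos(x) - 0·sin(x) = cos(x).
So the two sides agree for every real x for which both sides are defined.

Conclusion: Yes, this is an identity.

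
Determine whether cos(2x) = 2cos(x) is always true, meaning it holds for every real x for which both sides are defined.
Claim: cos(2x) = 2cos(x).
Test a specific point where both sides are defined: x = -π/3.
LHS = cos(2x) ≈ -0.5000
RHS = 2cos(x) ≈ 1.0000
Since -0.5000 ≠ 1.0000, the equation fails at this point, so it cannot hold for every real x for which both sides are defined.
The correct double-angle formula is cos(2x) = cos²x - sin²x.

Conclusion: No, this is NOT an identity.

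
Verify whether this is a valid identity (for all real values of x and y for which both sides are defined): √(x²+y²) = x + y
No, this is NOT an identity.

Claim: √(x²+y²) = x + y.
Test a specific point where both sides are defined: x = 1/2, y = 3/2.
LHS = √(x²+y²) ≈ 1.5811
RHS = x + y ≈ 2.0000
Since 1.5811 ≠ 2.0000, the equation fails at this point, so it cannot hold for all real values of x and y for which both sides are defined.
(x+y)² = x² + 2xy + y², not x² + y², so the square root does not split this way.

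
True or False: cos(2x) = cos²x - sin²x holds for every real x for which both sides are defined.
Claim: cos(2x) = cos²x - sin²x.
Reasoning: Put y = x in the addition formula cos(x+y) = cos(x)cos(y) - sin(x)sin(y): cos(2x) = cos²x - sin²x.
So the two sides agree for every real x for which both sides are defined.

Conclusion: True.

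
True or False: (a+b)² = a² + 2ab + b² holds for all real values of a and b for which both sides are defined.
Claim: (a+b)² = a² + 2ab + b².
Reasoning: Expand: (a+b)² = (a+b)(a+b) = a·a + a·b + b·a + b·b = a² + 2ab + b².
So the two sides agree for all real values of a and b for which both sides are defined.

Conclusion: True.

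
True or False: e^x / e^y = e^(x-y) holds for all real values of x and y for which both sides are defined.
True.

Claim: e^x / e^y = e^(x-y).
Reasoning: 1/e^y = e^(-y), so e^x / e^y = e^x · e^(-y) = e^(x + (-y)) = e^(x-y) by the product rule for exponents.
So the two sides agree for all real values of x and y for which both sides are defined.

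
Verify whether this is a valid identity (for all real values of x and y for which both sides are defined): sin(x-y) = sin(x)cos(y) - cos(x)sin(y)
Claim: sin(x-y) = sin(x)cos(y) - cos(x)sin(y).
Reasoning: Replace y by -y in sin(x+y) = sin(x)cos(y) + cos(x)sin(y) and use cos(-y) = cos(y), sin(-y) = -sin(y): sin(x-y) = sin(x)cos(y) - cos(x)sin(y).
So the two sides agree for all real values of x and y for which both sides are defined.

Conclusion: Yes, this is an identity.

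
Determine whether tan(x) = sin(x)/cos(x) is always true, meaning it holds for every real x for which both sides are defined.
Claim: tan(x) = sin(x)/cos(x).
Reasoning: For an angle x whose terminal point on the unit circle is (cos x, sin x), tan(x) is defined as the ratio (second coordinate)/(first coordinate) = sin(x)/cos(x), wherever cos(x) ≠ 0.
So the two sides agree for every real x for which both sides are defined.

Conclusion: Yes, this is an identity.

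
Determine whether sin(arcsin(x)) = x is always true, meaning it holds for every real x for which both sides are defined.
Yes, this is an identity.

Claim: sin(arcsin(x)) = x.
Reasoning: For -1 ≤ x ≤ 1 (where arcsin is defined), arcsin(x) is by definition an angle whose sine equals x. Taking the sine of that angle returns x. (Note the other order, arcsin(sin x) = x, is NOT an identity.)
So the two sides agree for every real x for which both sides are defined.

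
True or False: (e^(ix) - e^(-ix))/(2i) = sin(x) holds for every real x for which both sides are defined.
True.

Claim: (e^(ix) - e^(-ix))/(2i) = sin(x).
Reasoning: By Euler's formula e^(ix) = cos(x) + i·sin(x) and e^(-ix) = cos(x) - i·sin(x). Subtracting cancels the cosine terms: e^(ix) - e^(-ix) = 2i·sin(x); divide by 2i.
So the two sides agree for every real x for which both sides are defined.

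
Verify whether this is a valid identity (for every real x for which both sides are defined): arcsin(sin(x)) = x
Claim: arcsin(sin(x)) = x.
Test a specific point where both sides are defined: x = π.
LHS = arcsin(sin(x)) ≈ 0.0000
RHS = x ≈ 3.1416
Since 0.0000 ≠ 3.1416, the equation fails at this point, so it cannot hold for every real x for which both sides are defined.
arcsin only returns values in [-π/2, π/2], so arcsin(sin(x)) = x holds only for x in that interval, not for all real x.

Conclusion: No, this is NOT an identity.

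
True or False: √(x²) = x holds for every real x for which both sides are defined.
Claim: √(x²) = x.
Test a specific point where both sides are defined: x = -2.
LHS = √(x²) ≈ 2.0000
RHS = x ≈ -2.0000
Since 2.0000 ≠ -2.0000, the equation fails at this point, so it cannot hold for every real x for which both sides are defined.
√(x²) = |x|, which differs from x whenever x < 0 (both sides are defined for every real x).

Conclusion: False.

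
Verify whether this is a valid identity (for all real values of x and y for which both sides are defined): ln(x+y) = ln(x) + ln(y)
Claim: ln(x+y) = ln(x) + ln(y).
Test a specific point where both sides are defined: x = 3/2, y = 3/2.
LHS = ln(x+y) ≈ 1.0986
RHS = ln(x) + ln(y) ≈ 0.8109
Since 1.0986 ≠ 0.8109, the equation fails at this point, so it cannot hold for all real values of x and y for which both sides are defined.
ln(x) + ln(y) = ln(xy), not ln(x+y).

Conclusion: No, this is NOT an identity.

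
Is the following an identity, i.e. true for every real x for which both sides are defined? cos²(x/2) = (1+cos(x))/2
Yes, this is an identity.

Claim: cos²(x/2) = (1+cos(x))/2.
Reasoning: Use cos(2θ) = 2cos²θ - 1 with θ = x/2: cos(x) = 2cos²(x/2) - 1. Solving for cos²(x/2) gives (1 + cos(x))/2.
So the two sides agree for every real x for which both sides are defined.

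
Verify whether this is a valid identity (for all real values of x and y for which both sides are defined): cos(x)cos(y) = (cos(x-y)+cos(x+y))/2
Claim: cos(x)cos(y) = (cos(x-y)+cos(x+y))/2.
Reasoning: cos(x-y) = cos(x)cos(y) + sin(x)sin(y) and cos(x+y) = cos(x)cos(y) - sin(x)sin(y). Adding, cos(x-y) + cos(x+y) = 2cos(x)cos(y); divide by 2.
So the two sides agree for all real values of x and y for which both sides are defined.

Conclusion: Yes, this is an identity.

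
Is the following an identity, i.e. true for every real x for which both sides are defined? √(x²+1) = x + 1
No, this is NOT an identity.

Claim: √(x²+1) = x + 1.
Test a specific point where both sides are defined: x = 3/2.
LHS = √(x²+1) ≈ 1.8028
RHS = x + 1 ≈ 2.5000
Since 1.8028 ≠ 2.5000, the equation fails at this point, so it cannot hold for every real x for which both sides are defined.
(x+1)² = x² + 2x + 1 ≠ x² + 1 unless x = 0.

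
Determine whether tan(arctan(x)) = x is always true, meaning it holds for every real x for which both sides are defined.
Claim: tan(arctan(x)) = x.
Reasoning: For every real x, arctan(x) is by definition the angle in (-π/2, π/2) whose tangent equals x. Taking the tangent of that angle returns x.
So the two sides agree for every real x for which both sides are defined.

Conclusion: Yes, this is an identity.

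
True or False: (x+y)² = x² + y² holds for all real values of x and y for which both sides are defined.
False.

Claim: (x+y)² = x² + y².
Test a specific point where both sides are defined: x = 4, y = 3/2.
LHS = (x+y)² ≈ 30.2500
RHS = x² + y² ≈ 18.2500
Since 30.2500 ≠ 18.2500, the equation fails at this point, so it cannot hold for all real values of x and y for which both sides are defined.
The correct expansion is (x+y)² = x² + 2xy + y²; the cross term 2xy is missing.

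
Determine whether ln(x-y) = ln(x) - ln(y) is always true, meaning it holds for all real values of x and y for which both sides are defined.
Claim: ln(x-y) = ln(x) - ln(y).
Test a specific point where both sides are defined: x = 4, y = 1.
LHS = ln(x-y) ≈ 1.0986
RHS = ln(x) - ln(y) ≈ 1.3863
Since 1.0986 ≠ 1.3863, the equation fails at this point, so it cannot hold for all real values of x and y for which both sides are defined.
ln(x) - ln(y) = ln(x/y), not ln(x-y).

Conclusion: No, this is NOT an identity.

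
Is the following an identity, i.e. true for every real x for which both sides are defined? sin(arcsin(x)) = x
Claim: sin(arcsin(x)) = x.
Reasoning: For -1 ≤ x ≤ 1 (where arcsin is defined), arcsin(x) is by definition an angle whose sine equals x. Taking the sine of that angle returns x. (Note the other order, arcsin(sin x) = x, is NOT an identity.)
So the two sides agree for every real x for which both sides are defined.

Conclusion: Yes, this is an identity.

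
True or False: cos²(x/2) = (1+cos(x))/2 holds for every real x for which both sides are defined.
Claim: cos²(x/2) = (1+cos(x))/2.
Reasoning: Use cos(2θ) = 2cos²θ - 1 with θ = x/2: cos(x) = 2cos²(x/2) - 1. Solving for cos²(x/2) gives (1 + cos(x))/2.
So the two sides agree for every real x for which both sides are defined.

Conclusion: True.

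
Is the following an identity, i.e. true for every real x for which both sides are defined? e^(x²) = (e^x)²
No, this is NOT an identity.

Claim: e^(x²) = (e^x)².
Test a specific point where both sides are defined: x = 1/2.
LHS = e^(x²) ≈ 1.2840
RHS = (e^x)² ≈ 2.7183
Since 1.2840 ≠ 2.7183, the equation fails at this point, so it cannot hold for every real x for which both sides are defined.
(e^x)² = e^(2x), and 2x ≠ x² in general.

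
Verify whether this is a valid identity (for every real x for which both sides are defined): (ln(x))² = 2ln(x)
No, this is NOT an identity.

Claim: (ln(x))² = 2ln(x).
Test a specific point where both sides are defined: x = 2.
LHS = (ln(x))² ≈ 0.4805
RHS = 2ln(x) ≈ 1.3863
Since 0.4805 ≠ 1.3863, the equation fails at this point, so it cannot hold for every real x for which both sides are defined.
2ln(x) equals ln(x²), which is not the same as (ln x)².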